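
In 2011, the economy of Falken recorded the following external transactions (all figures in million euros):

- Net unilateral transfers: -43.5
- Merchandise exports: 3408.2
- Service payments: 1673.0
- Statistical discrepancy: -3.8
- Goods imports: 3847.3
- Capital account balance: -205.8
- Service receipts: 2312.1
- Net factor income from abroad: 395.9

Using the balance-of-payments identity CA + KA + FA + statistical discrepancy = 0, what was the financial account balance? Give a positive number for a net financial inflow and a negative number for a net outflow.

Goods balance = 3408.2 - 3847.3 = -439.1
Services balance = 2312.1 - 1673.0 = 639.1
Trade balance (goods + services) = -439.1 + 639.1 = 200.0
Net primary income = 395.9
Net secondary income = -43.5
Current account = 200.0 + 395.9 + (-43.5) = 552.4
Financial account = -(552.4 + (-205.8) + (-3.8)) = -342.8

-342.8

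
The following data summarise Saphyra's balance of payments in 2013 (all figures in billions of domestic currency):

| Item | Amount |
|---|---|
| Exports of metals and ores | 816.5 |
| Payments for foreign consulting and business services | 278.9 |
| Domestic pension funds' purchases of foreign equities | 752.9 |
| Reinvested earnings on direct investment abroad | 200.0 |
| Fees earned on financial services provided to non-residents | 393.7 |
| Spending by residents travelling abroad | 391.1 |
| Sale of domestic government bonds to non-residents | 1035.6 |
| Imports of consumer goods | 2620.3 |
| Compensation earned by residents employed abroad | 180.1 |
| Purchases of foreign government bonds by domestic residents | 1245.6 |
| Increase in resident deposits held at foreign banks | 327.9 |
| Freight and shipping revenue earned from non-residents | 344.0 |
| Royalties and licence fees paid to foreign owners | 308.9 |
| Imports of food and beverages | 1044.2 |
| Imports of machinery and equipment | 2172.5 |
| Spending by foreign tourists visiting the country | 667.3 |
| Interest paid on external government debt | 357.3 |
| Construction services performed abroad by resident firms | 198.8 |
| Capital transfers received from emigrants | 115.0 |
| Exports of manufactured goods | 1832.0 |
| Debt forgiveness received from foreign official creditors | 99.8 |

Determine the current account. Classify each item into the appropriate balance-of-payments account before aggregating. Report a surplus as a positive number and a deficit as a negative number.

-2540.8

Goods: 816.5 - 1044.2 - 2172.5 - 2620.3 + 1832.0 = -3188.5
Services: 667.3 - 278.9 - 308.9 + 344.0 - 391.1 + 198.8 + 393.7 = 624.9
Primary income: -357.3 + 200.0 + 180.1 = 22.8
Current account = (-3188.5) + 624.9 + 22.8 = -2540.8
(Excluded from the current account — financial account: domestic pension funds' purchases of foreign equities 752.9, sale of domestic government bonds to non-residents 1035.6, purchases of foreign government bonds by domestic residents 1245.6, increase in resident deposits held at foreign banks 327.9; capital account: capital transfers received from emigrants 115.0, debt forgiveness received from foreign official creditors 99.8.)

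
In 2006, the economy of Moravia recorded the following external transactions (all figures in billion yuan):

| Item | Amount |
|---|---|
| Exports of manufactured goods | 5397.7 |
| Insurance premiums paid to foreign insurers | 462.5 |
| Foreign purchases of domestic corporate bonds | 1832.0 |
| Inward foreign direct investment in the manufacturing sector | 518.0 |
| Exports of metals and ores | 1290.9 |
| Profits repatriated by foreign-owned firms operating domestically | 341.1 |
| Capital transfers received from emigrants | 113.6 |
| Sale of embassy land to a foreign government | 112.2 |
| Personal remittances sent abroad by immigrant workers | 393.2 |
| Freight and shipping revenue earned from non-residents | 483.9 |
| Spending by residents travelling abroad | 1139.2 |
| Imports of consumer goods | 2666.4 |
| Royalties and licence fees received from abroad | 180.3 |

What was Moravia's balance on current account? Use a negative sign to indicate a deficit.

2350.4

Goods: -2666.4 + 5397.7 + 1290.9 = 4022.2
Services: -462.5 + 483.9 - 1139.2 + 180.3 = -937.5
Primary income: -341.1
Secondary income: -393.2
Current account = 4022.2 + (-937.5) + (-341.1) + (-393.2) = 2350.4
(Excluded from the current account — financial account: foreign purchases of domestic corporate bonds 1832.0, inward foreign direct investment in the manufacturing sector 518.0; capital account: capital transfers received from emigrants 113.6, sale of embassy land to a foreign government 112.2.)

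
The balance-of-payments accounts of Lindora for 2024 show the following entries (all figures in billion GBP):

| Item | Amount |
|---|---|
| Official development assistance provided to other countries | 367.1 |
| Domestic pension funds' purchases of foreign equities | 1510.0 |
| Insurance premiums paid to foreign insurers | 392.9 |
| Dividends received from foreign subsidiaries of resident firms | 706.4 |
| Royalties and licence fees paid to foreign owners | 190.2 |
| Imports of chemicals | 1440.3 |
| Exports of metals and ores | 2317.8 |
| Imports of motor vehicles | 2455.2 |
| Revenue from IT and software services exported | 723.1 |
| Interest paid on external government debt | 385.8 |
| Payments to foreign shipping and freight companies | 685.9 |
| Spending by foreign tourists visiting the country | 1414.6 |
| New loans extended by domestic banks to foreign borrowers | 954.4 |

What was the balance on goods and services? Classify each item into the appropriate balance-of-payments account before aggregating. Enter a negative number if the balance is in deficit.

Goods: 2317.8 - 1440.3 - 2455.2 = -1577.7
Services: -190.2 + 723.1 - 392.9 - 685.9 + 1414.6 = 868.7
Trade balance = -1577.7 + 868.7 = -709.0
(Excluded from the trade balance — secondary income: official development assistance provided to other countries 367.1; financial account: domestic pension funds' purchases of foreign equities 1510.0, new loans extended by domestic banks to foreign borrowers 954.4; primary income: dividends received from foreign subsidiaries of resident firms 706.4, interest paid on external government debt 385.8.)

-709.0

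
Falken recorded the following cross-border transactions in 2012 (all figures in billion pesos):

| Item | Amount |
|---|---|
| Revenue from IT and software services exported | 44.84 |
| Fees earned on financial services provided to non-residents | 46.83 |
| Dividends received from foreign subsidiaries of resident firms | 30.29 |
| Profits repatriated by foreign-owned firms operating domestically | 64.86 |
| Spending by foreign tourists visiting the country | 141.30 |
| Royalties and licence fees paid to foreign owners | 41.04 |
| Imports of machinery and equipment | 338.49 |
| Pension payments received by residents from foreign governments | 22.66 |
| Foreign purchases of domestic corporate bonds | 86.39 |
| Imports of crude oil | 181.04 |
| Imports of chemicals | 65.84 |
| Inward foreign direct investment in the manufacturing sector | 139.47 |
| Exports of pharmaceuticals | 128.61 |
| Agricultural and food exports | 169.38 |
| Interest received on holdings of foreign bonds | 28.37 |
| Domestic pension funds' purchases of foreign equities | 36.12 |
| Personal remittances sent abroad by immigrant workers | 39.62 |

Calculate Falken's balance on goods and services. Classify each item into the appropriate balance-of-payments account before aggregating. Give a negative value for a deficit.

-95.45

Goods: 128.61 + 169.38 - 338.49 - 65.84 - 181.04 = -287.38
Services: 46.83 + 141.30 + 44.84 - 41.04 = 191.93
Trade balance = -287.38 + 191.93 = -95.45
(Excluded from the trade balance — primary income: dividends received from foreign subsidiaries of resident firms 30.29, profits repatriated by foreign-owned firms operating domestically 64.86, interest received on holdings of foreign bonds 28.37; secondary income: pension payments received by residents from foreign governments 22.66, personal remittances sent abroad by immigrant workers 39.62; financial account: foreign purchases of domestic corporate bonds 86.39, inward foreign direct investment in the manufacturing sector 139.47, domestic pension funds' purchases of foreign equities 36.12.)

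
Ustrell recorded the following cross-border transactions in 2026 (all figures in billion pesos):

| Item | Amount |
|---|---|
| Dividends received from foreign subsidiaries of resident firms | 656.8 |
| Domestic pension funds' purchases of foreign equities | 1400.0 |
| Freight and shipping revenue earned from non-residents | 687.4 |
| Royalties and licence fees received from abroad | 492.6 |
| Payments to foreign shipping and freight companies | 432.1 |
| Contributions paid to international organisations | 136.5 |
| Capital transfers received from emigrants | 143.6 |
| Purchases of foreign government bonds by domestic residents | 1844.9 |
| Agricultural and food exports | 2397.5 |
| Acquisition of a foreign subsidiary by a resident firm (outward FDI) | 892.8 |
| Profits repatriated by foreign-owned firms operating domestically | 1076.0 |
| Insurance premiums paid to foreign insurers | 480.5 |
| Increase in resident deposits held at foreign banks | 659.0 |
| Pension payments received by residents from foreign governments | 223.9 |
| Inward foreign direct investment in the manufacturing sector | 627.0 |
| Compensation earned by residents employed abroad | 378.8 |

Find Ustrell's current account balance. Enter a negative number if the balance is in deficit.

Goods: 2397.5
Services: -480.5 - 432.1 + 492.6 + 687.4 = 267.4
Primary income: 378.8 - 1076.0 + 656.8 = -40.4
Secondary income: 223.9 - 136.5 = 87.4
Current account = 2397.5 + 267.4 + (-40.4) + 87.4 = 2711.9
(Excluded from the current account — financial account: domestic pension funds' purchases of foreign equities 1400.0, purchases of foreign government bonds by domestic residents 1844.9, acquisition of a foreign subsidiary by a resident firm (outward FDI) 892.8, increase in resident deposits held at foreign banks 659.0, inward foreign direct investment in the manufacturing sector 627.0; capital account: capital transfers received from emigrants 143.6.)

2711.9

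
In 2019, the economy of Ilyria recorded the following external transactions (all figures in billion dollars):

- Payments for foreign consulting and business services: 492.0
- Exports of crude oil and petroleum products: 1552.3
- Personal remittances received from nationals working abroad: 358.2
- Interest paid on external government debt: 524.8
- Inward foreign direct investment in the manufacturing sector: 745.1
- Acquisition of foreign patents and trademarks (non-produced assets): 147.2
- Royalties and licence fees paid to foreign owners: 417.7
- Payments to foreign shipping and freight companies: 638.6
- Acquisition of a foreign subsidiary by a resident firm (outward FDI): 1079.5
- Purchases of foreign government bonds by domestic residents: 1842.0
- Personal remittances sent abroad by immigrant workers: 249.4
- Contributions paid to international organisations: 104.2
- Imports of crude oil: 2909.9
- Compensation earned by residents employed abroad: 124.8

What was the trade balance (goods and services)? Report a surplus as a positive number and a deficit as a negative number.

Goods: 1552.3 - 2909.9 = -1357.6
Services: -492.0 - 417.7 - 638.6 = -1548.3
Trade balance = -1357.6 + (-1548.3) = -2905.9
(Excluded from the trade balance — secondary income: personal remittances received from nationals working abroad 358.2, personal remittances sent abroad by immigrant workers 249.4, contributions paid to international organisations 104.2; primary income: interest paid on external government debt 524.8, compensation earned by residents employed abroad 124.8; financial account: inward foreign direct investment in the manufacturing sector 745.1, acquisition of a foreign subsidiary by a resident firm (outward FDI) 1079.5, purchases of foreign government bonds by domestic residents 1842.0; capital account: acquisition of foreign patents and trademarks (non-produced assets) 147.2.)

-2905.9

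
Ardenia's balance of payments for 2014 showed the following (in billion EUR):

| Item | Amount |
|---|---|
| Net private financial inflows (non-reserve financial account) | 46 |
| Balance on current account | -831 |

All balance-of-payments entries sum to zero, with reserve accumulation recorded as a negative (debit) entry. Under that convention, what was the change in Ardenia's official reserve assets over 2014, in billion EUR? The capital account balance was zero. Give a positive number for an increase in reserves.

-785

Official reserve transactions balance = -((-831) + 46) = 785
An accumulation of reserves is recorded as a debit (negative entry), so the change in the stock of reserves is the negative of that balance.
Change in official reserves = -(785) = -785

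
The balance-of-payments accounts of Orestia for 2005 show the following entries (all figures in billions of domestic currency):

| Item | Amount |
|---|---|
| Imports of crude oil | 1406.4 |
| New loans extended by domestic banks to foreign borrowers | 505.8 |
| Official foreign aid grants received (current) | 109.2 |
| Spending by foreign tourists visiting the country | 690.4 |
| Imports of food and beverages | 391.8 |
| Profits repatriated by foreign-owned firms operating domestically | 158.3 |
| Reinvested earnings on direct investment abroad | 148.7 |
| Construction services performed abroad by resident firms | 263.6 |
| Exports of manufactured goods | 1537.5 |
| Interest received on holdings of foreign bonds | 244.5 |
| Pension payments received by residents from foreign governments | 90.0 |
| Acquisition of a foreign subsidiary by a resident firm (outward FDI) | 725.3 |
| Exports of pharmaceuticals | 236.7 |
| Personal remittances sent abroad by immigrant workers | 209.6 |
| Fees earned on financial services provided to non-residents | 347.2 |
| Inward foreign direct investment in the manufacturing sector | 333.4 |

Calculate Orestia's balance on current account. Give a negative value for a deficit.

1501.7

Goods: -1406.4 - 391.8 + 236.7 + 1537.5 = -24.0
Services: 347.2 + 263.6 + 690.4 = 1301.2
Primary income: 244.5 - 158.3 + 148.7 = 234.9
Secondary income: 109.2 - 209.6 + 90.0 = -10.4
Current account = (-24.0) + 1301.2 + 234.9 + (-10.4) = 1501.7
(Excluded from the current account — financial account: new loans extended by domestic banks to foreign borrowers 505.8, acquisition of a foreign subsidiary by a resident firm (outward FDI) 725.3, inward foreign direct investment in the manufacturing sector 333.4.)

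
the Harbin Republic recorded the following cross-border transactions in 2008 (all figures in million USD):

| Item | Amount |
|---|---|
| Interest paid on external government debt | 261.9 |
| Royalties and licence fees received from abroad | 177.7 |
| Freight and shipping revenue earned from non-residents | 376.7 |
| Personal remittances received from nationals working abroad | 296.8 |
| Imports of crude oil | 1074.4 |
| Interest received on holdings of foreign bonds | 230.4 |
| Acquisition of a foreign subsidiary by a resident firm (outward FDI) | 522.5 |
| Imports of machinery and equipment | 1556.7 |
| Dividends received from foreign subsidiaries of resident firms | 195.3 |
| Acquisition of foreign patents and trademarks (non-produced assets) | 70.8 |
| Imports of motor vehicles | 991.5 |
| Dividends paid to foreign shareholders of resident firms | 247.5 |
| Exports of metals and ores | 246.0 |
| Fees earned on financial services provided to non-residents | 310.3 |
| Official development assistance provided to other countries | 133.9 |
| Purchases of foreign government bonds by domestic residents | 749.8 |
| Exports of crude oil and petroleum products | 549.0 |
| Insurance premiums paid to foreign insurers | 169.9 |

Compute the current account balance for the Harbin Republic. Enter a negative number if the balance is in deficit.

Goods: -1556.7 - 991.5 + 246.0 - 1074.4 + 549.0 = -2827.6
Services: 376.7 - 169.9 + 177.7 + 310.3 = 694.8
Primary income: 230.4 + 195.3 - 261.9 - 247.5 = -83.7
Secondary income: -133.9 + 296.8 = 162.9
Current account = (-2827.6) + 694.8 + (-83.7) + 162.9 = -2053.6
(Excluded from the current account — financial account: acquisition of a foreign subsidiary by a resident firm (outward FDI) 522.5, purchases of foreign government bonds by domestic residents 749.8; capital account: acquisition of foreign patents and trademarks (non-produced assets) 70.8.)

-2053.6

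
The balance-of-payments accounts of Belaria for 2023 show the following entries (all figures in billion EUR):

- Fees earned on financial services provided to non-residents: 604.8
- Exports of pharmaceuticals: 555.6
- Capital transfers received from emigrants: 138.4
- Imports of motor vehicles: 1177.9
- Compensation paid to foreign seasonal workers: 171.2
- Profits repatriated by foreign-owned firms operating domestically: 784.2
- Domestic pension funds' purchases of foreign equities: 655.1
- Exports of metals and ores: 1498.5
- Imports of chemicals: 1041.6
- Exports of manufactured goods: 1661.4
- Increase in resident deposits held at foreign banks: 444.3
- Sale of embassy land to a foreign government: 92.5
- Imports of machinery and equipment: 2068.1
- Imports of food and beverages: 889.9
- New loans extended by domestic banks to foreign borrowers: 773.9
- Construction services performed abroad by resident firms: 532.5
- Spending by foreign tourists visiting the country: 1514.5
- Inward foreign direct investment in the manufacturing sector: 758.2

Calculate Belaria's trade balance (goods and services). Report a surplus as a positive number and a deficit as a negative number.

Goods: -2068.1 + 1498.5 + 555.6 + 1661.4 - 1041.6 - 889.9 - 1177.9 = -1462.0
Services: 604.8 + 532.5 + 1514.5 = 2651.8
Trade balance = -1462.0 + 2651.8 = 1189.8
(Excluded from the trade balance — capital account: capital transfers received from emigrants 138.4, sale of embassy land to a foreign government 92.5; primary income: compensation paid to foreign seasonal workers 171.2, profits repatriated by foreign-owned firms operating domestically 784.2; financial account: domestic pension funds' purchases of foreign equities 655.1, increase in resident deposits held at foreign banks 444.3, new loans extended by domestic banks to foreign borrowers 773.9, inward foreign direct investment in the manufacturing sector 758.2.)

1189.8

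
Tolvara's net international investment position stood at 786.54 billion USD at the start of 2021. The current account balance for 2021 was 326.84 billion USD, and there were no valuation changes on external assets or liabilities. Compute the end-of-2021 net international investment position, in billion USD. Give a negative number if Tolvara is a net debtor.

With no valuation effects, change in NIIP = current account = 326.84
End-of-year NIIP = 786.54 + 326.84 = 1113.38

1113.38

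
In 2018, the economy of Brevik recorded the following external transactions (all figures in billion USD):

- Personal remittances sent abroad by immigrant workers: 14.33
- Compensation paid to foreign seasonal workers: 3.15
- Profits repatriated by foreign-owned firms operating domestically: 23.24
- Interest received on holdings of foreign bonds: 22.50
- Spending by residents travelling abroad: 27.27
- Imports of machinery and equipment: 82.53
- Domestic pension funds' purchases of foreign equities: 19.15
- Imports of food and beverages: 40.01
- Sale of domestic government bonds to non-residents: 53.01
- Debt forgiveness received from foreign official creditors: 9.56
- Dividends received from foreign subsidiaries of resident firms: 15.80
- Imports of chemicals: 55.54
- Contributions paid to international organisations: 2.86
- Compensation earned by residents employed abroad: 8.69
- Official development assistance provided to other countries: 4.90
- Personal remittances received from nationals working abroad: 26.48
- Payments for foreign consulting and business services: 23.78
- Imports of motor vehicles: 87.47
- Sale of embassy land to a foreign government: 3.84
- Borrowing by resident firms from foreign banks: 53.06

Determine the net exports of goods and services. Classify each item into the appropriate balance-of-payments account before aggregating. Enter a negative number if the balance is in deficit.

Goods: -82.53 - 87.47 - 40.01 - 55.54 = -265.55
Services: -23.78 - 27.27 = -51.05
Trade balance = -265.55 + (-51.05) = -316.60
(Excluded from the trade balance — secondary income: personal remittances sent abroad by immigrant workers 14.33, contributions paid to international organisations 2.86, official development assistance provided to other countries 4.90, personal remittances received from nationals working abroad 26.48; primary income: compensation paid to foreign seasonal workers 3.15, profits repatriated by foreign-owned firms operating domestically 23.24, interest received on holdings of foreign bonds 22.50, dividends received from foreign subsidiaries of resident firms 15.80, compensation earned by residents employed abroad 8.69; financial account: domestic pension funds' purchases of foreign equities 19.15, sale of domestic government bonds to non-residents 53.01, borrowing by resident firms from foreign banks 53.06; capital account: debt forgiveness received from foreign official creditors 9.56, sale of embassy land to a foreign government 3.84.)

-316.60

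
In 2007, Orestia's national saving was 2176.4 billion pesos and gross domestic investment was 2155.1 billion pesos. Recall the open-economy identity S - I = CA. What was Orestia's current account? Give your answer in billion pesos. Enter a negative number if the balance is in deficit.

21.3

CA = S - I = 2176.4 - 2155.1 = 21.3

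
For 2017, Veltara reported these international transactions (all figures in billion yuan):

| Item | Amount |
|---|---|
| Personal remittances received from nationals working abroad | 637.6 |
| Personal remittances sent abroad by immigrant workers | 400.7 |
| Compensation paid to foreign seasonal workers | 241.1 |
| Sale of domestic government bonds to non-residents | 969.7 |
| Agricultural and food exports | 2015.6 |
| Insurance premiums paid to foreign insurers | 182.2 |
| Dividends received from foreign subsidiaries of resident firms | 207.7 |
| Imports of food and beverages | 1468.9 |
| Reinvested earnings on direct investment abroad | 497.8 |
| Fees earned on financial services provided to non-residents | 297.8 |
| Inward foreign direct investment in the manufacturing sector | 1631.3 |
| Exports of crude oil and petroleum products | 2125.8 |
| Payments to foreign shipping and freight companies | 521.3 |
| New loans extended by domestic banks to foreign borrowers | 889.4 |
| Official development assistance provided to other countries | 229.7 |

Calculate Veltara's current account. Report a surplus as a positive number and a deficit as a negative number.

Goods: 2125.8 + 2015.6 - 1468.9 = 2672.5
Services: 297.8 - 521.3 - 182.2 = -405.7
Primary income: 207.7 + 497.8 - 241.1 = 464.4
Secondary income: -229.7 + 637.6 - 400.7 = 7.2
Current account = 2672.5 + (-405.7) + 464.4 + 7.2 = 2738.4
(Excluded from the current account — financial account: sale of domestic government bonds to non-residents 969.7, inward foreign direct investment in the manufacturing sector 1631.3, new loans extended by domestic banks to foreign borrowers 889.4.)

2738.4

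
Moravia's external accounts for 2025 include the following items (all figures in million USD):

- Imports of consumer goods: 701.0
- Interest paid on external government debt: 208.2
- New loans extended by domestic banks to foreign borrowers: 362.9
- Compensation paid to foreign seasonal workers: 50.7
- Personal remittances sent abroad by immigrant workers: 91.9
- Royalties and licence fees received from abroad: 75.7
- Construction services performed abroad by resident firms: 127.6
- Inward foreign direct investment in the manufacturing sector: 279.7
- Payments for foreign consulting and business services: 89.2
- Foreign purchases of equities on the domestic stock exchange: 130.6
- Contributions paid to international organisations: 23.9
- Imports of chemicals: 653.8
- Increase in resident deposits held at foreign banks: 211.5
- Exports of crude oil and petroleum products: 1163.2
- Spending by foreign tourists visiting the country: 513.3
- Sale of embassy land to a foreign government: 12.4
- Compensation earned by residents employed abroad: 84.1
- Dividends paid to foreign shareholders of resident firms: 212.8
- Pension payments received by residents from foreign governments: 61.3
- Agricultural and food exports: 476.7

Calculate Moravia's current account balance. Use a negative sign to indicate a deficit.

Goods: -701.0 + 1163.2 + 476.7 - 653.8 = 285.1
Services: -89.2 + 513.3 + 127.6 + 75.7 = 627.4
Primary income: -208.2 - 212.8 + 84.1 - 50.7 = -387.6
Secondary income: -91.9 + 61.3 - 23.9 = -54.5
Current account = 285.1 + 627.4 + (-387.6) + (-54.5) = 470.4
(Excluded from the current account — financial account: new loans extended by domestic banks to foreign borrowers 362.9, inward foreign direct investment in the manufacturing sector 279.7, foreign purchases of equities on the domestic stock exchange 130.6, increase in resident deposits held at foreign banks 211.5; capital account: sale of embassy land to a foreign government 12.4.)

470.4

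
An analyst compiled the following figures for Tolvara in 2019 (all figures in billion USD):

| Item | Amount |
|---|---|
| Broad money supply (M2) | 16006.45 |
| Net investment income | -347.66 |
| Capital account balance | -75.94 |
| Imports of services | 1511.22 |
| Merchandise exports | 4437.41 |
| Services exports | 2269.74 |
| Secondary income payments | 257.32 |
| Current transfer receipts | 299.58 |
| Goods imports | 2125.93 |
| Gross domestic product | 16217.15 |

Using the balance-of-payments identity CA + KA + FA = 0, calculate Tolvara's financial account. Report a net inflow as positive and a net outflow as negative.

Goods balance = 4437.41 - 2125.93 = 2311.48
Services balance = 2269.74 - 1511.22 = 758.52
Trade balance (goods + services) = 2311.48 + 758.52 = 3070.00
Net primary income = -347.66
Net secondary income = 299.58 - 257.32 = 42.26
Current account = 3070.00 + (-347.66) + 42.26 = 2764.60
Financial account = -(2764.60 + (-75.94)) = -2688.66

-2688.66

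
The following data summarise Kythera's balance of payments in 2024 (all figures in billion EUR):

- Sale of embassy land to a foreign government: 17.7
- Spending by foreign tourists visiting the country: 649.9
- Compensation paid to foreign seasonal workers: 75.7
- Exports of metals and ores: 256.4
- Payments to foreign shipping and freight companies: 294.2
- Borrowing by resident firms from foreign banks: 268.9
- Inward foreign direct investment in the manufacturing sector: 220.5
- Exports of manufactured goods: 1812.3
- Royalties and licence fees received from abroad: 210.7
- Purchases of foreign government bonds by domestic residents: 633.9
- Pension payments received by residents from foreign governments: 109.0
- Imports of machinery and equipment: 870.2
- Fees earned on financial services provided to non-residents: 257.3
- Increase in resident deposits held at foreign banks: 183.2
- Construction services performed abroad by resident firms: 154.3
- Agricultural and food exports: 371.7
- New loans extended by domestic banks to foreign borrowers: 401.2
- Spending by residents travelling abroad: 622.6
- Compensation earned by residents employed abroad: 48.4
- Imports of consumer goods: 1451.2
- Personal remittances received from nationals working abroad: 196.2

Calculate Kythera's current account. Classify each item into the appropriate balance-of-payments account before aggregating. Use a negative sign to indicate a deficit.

Goods: 1812.3 - 1451.2 + 256.4 - 870.2 + 371.7 = 119.0
Services: -294.2 + 154.3 + 257.3 - 622.6 + 649.9 + 210.7 = 355.4
Primary income: -75.7 + 48.4 = -27.3
Secondary income: 196.2 + 109.0 = 305.2
Current account = 119.0 + 355.4 + (-27.3) + 305.2 = 752.3
(Excluded from the current account — capital account: sale of embassy land to a foreign government 17.7; financial account: borrowing by resident firms from foreign banks 268.9, inward foreign direct investment in the manufacturing sector 220.5, purchases of foreign government bonds by domestic residents 633.9, increase in resident deposits held at foreign banks 183.2, new loans extended by domestic banks to foreign borrowers 401.2.)

752.3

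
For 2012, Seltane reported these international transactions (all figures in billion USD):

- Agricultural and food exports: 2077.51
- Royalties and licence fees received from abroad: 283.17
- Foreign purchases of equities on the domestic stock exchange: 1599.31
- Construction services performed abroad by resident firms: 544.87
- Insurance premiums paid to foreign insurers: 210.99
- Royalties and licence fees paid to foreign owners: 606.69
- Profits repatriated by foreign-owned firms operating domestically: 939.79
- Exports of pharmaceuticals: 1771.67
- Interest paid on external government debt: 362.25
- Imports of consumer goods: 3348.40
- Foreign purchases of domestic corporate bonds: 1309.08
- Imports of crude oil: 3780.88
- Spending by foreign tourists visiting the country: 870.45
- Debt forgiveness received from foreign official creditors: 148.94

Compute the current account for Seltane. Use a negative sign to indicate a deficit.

Goods: 1771.67 + 2077.51 - 3780.88 - 3348.40 = -3280.10
Services: -210.99 + 283.17 + 544.87 - 606.69 + 870.45 = 880.81
Primary income: -939.79 - 362.25 = -1302.04
Current account = (-3280.10) + 880.81 + (-1302.04) = -3701.33
(Excluded from the current account — financial account: foreign purchases of equities on the domestic stock exchange 1599.31, foreign purchases of domestic corporate bonds 1309.08; capital account: debt forgiveness received from foreign official creditors 148.94.)

-3701.33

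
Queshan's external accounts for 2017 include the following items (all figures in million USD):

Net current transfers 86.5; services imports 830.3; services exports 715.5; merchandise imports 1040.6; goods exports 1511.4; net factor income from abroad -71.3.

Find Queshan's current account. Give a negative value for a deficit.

Goods balance = 1511.4 - 1040.6 = 470.8
Services balance = 715.5 - 830.3 = -114.8
Trade balance (goods + services) = 470.8 + (-114.8) = 356.0
Net primary income = -71.3
Net secondary income = 86.5
Current account = 356.0 + (-71.3) + 86.5 = 371.2

371.2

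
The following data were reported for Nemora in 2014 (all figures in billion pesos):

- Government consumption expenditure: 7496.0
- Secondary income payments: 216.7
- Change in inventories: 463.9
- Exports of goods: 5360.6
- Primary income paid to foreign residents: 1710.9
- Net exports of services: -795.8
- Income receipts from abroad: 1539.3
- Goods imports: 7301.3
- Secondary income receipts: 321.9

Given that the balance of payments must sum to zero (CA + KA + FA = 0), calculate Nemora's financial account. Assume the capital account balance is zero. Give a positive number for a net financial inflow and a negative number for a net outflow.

Goods balance = 5360.6 - 7301.3 = -1940.7
Services balance = -795.8
Trade balance (goods + services) = -1940.7 + (-795.8) = -2736.5
Net primary income = 1539.3 - 1710.9 = -171.6
Net secondary income = 321.9 - 216.7 = 105.2
Current account = -2736.5 + (-171.6) + 105.2 = -2802.9
Financial account = -(-2802.9) = 2802.9

2802.9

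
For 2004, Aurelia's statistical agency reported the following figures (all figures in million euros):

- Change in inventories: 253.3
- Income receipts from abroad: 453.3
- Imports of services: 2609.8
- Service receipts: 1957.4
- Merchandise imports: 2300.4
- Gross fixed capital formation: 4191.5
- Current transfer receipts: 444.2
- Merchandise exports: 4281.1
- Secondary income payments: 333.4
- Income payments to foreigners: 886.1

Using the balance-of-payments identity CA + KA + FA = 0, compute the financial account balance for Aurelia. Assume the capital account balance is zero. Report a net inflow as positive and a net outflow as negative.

-1006.3

Goods balance = 4281.1 - 2300.4 = 1980.7
Services balance = 1957.4 - 2609.8 = -652.4
Trade balance (goods + services) = 1980.7 + (-652.4) = 1328.3
Net primary income = 453.3 - 886.1 = -432.8
Net secondary income = 444.2 - 333.4 = 110.8
Current account = 1328.3 + (-432.8) + 110.8 = 1006.3
Financial account = -(1006.3) = -1006.3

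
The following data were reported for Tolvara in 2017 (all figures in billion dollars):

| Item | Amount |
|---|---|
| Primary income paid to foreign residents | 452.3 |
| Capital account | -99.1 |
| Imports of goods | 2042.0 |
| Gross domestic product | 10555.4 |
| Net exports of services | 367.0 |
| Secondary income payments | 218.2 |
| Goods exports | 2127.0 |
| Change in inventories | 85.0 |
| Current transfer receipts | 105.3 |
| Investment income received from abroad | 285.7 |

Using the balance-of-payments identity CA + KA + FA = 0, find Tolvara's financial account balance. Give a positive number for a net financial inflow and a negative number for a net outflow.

-73.4

Goods balance = 2127.0 - 2042.0 = 85.0
Services balance = 367.0
Trade balance (goods + services) = 85.0 + 367.0 = 452.0
Net primary income = 285.7 - 452.3 = -166.6
Net secondary income = 105.3 - 218.2 = -112.9
Current account = 452.0 + (-166.6) + (-112.9) = 172.5
Financial account = -(172.5 + (-99.1)) = -73.4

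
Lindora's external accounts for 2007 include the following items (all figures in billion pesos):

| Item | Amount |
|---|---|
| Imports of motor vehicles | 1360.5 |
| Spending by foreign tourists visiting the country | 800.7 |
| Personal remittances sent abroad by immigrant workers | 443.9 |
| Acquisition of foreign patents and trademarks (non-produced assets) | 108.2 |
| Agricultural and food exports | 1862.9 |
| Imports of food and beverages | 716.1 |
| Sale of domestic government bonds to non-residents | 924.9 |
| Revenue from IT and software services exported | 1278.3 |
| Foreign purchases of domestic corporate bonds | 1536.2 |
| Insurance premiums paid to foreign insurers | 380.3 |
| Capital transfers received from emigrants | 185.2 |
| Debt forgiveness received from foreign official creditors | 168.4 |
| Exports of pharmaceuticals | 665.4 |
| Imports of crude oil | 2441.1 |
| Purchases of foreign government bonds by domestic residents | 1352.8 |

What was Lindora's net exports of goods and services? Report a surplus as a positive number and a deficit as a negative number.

-290.7

Goods: -716.1 - 1360.5 - 2441.1 + 665.4 + 1862.9 = -1989.4
Services: -380.3 + 800.7 + 1278.3 = 1698.7
Trade balance = -1989.4 + 1698.7 = -290.7
(Excluded from the trade balance — secondary income: personal remittances sent abroad by immigrant workers 443.9; capital account: acquisition of foreign patents and trademarks (non-produced assets) 108.2, capital transfers received from emigrants 185.2, debt forgiveness received from foreign official creditors 168.4; financial account: sale of domestic government bonds to non-residents 924.9, foreign purchases of domestic corporate bonds 1536.2, purchases of foreign government bonds by domestic residents 1352.8.)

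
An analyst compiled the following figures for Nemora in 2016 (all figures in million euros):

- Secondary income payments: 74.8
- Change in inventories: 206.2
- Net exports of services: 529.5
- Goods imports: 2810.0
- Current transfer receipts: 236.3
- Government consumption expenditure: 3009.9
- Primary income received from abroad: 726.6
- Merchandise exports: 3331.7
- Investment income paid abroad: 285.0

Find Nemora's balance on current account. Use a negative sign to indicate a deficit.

1654.3

Goods balance = 3331.7 - 2810.0 = 521.7
Services balance = 529.5
Trade balance (goods + services) = 521.7 + 529.5 = 1051.2
Net primary income = 726.6 - 285.0 = 441.6
Net secondary income = 236.3 - 74.8 = 161.5
Current account = 1051.2 + 441.6 + 161.5 = 1654.3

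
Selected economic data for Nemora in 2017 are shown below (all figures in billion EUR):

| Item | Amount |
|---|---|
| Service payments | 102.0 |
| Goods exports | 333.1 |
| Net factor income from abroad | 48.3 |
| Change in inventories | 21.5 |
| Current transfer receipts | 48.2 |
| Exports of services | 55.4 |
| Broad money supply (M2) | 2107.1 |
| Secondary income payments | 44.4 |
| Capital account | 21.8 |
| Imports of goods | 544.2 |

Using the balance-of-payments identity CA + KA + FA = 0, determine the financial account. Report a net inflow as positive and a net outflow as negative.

Goods balance = 333.1 - 544.2 = -211.1
Services balance = 55.4 - 102.0 = -46.6
Trade balance (goods + services) = -211.1 + (-46.6) = -257.7
Net primary income = 48.3
Net secondary income = 48.2 - 44.4 = 3.8
Current account = -257.7 + 48.3 + 3.8 = -205.6
Financial account = -(-205.6 + 21.8) = 183.8

183.8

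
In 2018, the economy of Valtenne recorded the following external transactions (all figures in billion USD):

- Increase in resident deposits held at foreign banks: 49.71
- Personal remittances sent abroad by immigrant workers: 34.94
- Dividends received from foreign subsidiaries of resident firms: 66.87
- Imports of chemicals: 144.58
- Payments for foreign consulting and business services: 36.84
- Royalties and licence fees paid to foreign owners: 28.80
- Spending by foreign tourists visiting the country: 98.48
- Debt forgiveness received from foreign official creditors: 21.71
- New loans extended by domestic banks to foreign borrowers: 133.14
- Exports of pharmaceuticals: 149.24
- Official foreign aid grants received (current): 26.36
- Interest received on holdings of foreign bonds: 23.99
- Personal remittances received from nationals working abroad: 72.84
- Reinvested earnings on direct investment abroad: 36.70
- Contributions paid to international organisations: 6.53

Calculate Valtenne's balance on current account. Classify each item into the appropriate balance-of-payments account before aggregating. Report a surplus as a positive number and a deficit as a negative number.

222.79

Goods: 149.24 - 144.58 = 4.66
Services: 98.48 - 28.80 - 36.84 = 32.84
Primary income: 23.99 + 36.70 + 66.87 = 127.56
Secondary income: 72.84 - 34.94 + 26.36 - 6.53 = 57.73
Current account = 4.66 + 32.84 + 127.56 + 57.73 = 222.79
(Excluded from the current account — financial account: increase in resident deposits held at foreign banks 49.71, new loans extended by domestic banks to foreign borrowers 133.14; capital account: debt forgiveness received from foreign official creditors 21.71.)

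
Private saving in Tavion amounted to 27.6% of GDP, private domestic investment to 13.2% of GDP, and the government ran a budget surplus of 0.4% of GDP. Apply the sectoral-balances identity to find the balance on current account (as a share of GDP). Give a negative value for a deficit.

By the sectoral-balances identity, CA = (S_private - I) + (T - G).
Private balance = 27.6 - 13.2 = 14.4
Government balance (T - G) = 0.4
CA = 14.4 + 0.4 = 14.8

14.8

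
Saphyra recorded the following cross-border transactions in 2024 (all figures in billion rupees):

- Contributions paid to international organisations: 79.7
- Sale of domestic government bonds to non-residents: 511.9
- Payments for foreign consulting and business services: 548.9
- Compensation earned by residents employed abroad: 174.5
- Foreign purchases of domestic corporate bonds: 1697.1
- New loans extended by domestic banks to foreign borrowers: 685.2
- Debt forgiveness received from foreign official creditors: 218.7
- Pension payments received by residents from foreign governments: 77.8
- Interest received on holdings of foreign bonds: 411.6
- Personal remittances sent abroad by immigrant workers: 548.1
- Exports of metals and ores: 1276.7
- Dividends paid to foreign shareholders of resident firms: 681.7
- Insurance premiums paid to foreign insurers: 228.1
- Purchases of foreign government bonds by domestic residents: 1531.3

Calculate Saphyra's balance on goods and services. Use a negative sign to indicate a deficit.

499.7

Goods: 1276.7
Services: -548.9 - 228.1 = -777.0
Trade balance = 1276.7 + (-777.0) = 499.7
(Excluded from the trade balance — secondary income: contributions paid to international organisations 79.7, pension payments received by residents from foreign governments 77.8, personal remittances sent abroad by immigrant workers 548.1; financial account: sale of domestic government bonds to non-residents 511.9, foreign purchases of domestic corporate bonds 1697.1, new loans extended by domestic banks to foreign borrowers 685.2, purchases of foreign government bonds by domestic residents 1531.3; primary income: compensation earned by residents employed abroad 174.5, interest received on holdings of foreign bonds 411.6, dividends paid to foreign shareholders of resident firms 681.7; capital account: debt forgiveness received from foreign official creditors 218.7.)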